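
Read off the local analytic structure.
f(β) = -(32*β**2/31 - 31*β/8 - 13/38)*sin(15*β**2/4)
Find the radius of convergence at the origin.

The radius of convergence is infinite.

The factor -sin(15*β**2/4) is entire and contributes no finite singular point.
The polynomial part has no poles.
No finite singular points: the Taylor series at 0 converges everywhere.


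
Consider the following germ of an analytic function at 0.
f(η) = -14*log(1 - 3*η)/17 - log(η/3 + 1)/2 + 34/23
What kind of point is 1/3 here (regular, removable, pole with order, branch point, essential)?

The term (-14/17)*log(1 - η/(1/3)) has argument 1 - 1/3/(1/3) = 0 at 1/3: a logarithmic (infinitely-sheeted) branch point; the remaining terms are analytic or single-valued there.

The point is a logarithmic branch point.


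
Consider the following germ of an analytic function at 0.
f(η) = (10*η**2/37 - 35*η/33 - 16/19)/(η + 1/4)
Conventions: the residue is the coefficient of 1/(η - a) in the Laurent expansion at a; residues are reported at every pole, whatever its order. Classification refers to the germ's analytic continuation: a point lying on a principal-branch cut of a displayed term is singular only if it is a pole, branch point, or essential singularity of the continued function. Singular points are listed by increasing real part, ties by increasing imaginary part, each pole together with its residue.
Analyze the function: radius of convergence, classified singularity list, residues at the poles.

Radius of convergence at 0: 1/4.
At -1/4: a pole of order 1; residue -103943/185592.

Denominator factor (η + 1/4): pole of order 1 at -1/4, modulus 1/4.
The radius of convergence is the smallest modulus among the singular points: 1/4.
At the order-1 pole -1/4 set g(η) = (η - (-1/4))*f(η) = 10*η**2/37 - 35*η/33 - 16/19.
Simple pole: residue = g(a) at a = -1/4, which is -103943/185592.


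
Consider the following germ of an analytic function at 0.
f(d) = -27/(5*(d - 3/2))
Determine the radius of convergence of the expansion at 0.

Denominator factor (d - 3/2): pole of order 1 at 3/2, modulus 3/2.
The radius of convergence is the smallest modulus among the singular points: 3/2.

The radius of convergence is 3/2.


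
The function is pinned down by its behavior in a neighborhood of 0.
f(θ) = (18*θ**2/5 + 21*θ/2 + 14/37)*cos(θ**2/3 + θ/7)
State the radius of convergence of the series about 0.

The radius of convergence is infinite.

The factor cos(θ**2/3 + θ/7) is entire and contributes no finite singular point.
The polynomial part has no poles.
No finite singular points: the Taylor series at 0 converges everywhere.


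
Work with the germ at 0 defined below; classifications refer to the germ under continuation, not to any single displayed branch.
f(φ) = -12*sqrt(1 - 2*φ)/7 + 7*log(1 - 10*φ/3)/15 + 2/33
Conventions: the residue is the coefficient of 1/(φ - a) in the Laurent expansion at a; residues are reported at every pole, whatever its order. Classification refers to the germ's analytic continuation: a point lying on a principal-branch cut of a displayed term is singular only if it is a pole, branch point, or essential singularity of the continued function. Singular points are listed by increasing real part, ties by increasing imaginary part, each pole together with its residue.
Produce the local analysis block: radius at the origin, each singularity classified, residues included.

Radius of convergence at 0: 3/10.
At 3/10: a logarithmic branch point.
At 1/2: an algebraic (square-root) branch point.

Branch term (-12/7)*sqrt(1 - φ/(1/2)): its argument vanishes at φ = 1/2, a square-root branch point, modulus 1/2.
Branch term (7/15)*log(1 - φ/(3/10)): its argument vanishes at φ = 3/10, a logarithmic branch point, modulus 3/10.
The radius of convergence is the smallest modulus among the singular points: 3/10.
List the singular points by increasing real part (a conjugate pair: the negative imaginary part first).


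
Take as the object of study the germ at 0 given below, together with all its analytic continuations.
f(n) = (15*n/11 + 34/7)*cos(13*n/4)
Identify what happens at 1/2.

There is no denominator, hence no pole anywhere.
The factor cos(13*n/4) is entire.
So the germ continues analytically to 1/2.

The point is a regular point.


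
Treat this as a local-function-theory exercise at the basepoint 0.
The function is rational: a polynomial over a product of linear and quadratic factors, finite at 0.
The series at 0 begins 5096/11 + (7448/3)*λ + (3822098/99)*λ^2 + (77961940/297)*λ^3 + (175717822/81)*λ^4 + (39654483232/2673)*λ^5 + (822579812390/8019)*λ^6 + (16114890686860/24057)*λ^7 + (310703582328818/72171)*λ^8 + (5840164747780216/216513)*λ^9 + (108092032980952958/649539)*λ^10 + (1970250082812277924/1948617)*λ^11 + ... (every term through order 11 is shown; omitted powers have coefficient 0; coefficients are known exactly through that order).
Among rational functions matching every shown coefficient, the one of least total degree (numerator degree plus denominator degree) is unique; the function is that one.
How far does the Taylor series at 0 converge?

No rational of total degree below 10 reproduces all 12 coefficients; solving the [2/8] Pade equations on them gives f(λ) = (-37*λ**2/4 + 7*λ/9 - 13/33)/((λ + 3/7)**2*(λ**2 + 2*λ/3 - 1/6)**3), whose expansion matches every shown term.
Denominator factor (λ**2 + 2*λ/3 - 1/6)^3: discriminant 10/9, real irrational roots -1/3 + (1/6)*sqrt(10) and -1/3 - (1/6)*sqrt(10); poles of order 3, moduli -1/3 + (1/6)*sqrt(10) and 1/3 + (1/6)*sqrt(10).
Denominator factor (λ + 3/7)^2: pole of order 2 at -3/7, modulus 3/7.
The radius of convergence is the smallest modulus among the singular points: -1/3 + (1/6)*sqrt(10).

The radius of convergence is -1/3 + (1/6)*sqrt(10).


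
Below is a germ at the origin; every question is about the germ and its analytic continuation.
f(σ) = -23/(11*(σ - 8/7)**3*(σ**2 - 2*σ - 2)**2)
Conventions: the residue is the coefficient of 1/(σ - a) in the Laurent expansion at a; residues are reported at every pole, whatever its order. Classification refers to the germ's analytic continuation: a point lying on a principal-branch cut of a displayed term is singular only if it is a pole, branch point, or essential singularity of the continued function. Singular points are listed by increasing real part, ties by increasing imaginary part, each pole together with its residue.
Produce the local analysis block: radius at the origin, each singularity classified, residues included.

Radius of convergence at 0: -1 + sqrt(3).
At 1 - sqrt(3): a pole of order 2; residue 51412613/624761302 - (642172489/44982813744)*sqrt(3).
At 8/7: a pole of order 3; residue -51412613/312380651.
At 1 + sqrt(3): a pole of order 2; residue 51412613/624761302 + (642172489/44982813744)*sqrt(3).


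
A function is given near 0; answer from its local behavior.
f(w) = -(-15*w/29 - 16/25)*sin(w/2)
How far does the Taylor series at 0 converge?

The factor -sin(w/2) is entire and contributes no finite singular point.
The polynomial part has no poles.
No finite singular points: the Taylor series at 0 converges everywhere.

The radius of convergence is infinite.


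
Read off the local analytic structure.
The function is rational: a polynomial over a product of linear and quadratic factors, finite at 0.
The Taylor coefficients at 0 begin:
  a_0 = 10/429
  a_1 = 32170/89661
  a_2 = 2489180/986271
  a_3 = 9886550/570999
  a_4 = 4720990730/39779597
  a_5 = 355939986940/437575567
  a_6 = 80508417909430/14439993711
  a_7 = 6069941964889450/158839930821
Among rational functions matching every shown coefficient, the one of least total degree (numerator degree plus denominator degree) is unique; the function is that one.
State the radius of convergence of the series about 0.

No rational of total degree below 4 reproduces all 8 coefficients; solving the [1/3] Pade equations on them gives f(φ) = (-20*φ/19 - 5/39)/((φ - 11/2)*(φ**2 - 7*φ + 1)), whose expansion matches every shown term.
Denominator factor (φ - 11/2): pole of order 1 at 11/2, modulus 11/2.
Denominator factor (φ**2 - 7*φ + 1): discriminant 45, real irrational roots 7/2 + (3/2)*sqrt(5) and 7/2 - (3/2)*sqrt(5); poles of order 1, moduli 7/2 + (3/2)*sqrt(5) and 7/2 - (3/2)*sqrt(5).
The radius of convergence is the smallest modulus among the singular points: 7/2 - (3/2)*sqrt(5).

The radius of convergence is 7/2 - (3/2)*sqrt(5).


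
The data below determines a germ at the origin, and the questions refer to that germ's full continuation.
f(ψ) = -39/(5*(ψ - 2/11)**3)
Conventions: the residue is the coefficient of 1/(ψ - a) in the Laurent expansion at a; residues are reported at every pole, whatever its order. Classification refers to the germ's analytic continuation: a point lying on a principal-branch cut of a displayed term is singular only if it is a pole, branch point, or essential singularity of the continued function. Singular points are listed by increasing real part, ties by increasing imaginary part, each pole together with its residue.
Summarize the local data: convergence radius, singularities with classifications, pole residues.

Denominator factor (ψ - 2/11)^3: pole of order 3 at 2/11, modulus 2/11.
The radius of convergence is the smallest modulus among the singular points: 2/11.
At the order-3 pole 2/11 set g(ψ) = (ψ - (2/11))^3*f(ψ) = -39/5.
Order-3 pole: residue = g''(a)/2; g''(2/11) = 0, so the residue is 0.

Radius of convergence at 0: 2/11.
At 2/11: a pole of order 3; residue 0.


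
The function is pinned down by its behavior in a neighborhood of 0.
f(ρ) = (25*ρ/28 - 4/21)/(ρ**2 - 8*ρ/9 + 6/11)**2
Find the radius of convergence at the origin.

The radius of convergence is (1/11)*sqrt(66).

Denominator factor (ρ**2 - 8*ρ/9 + 6/11)^2: discriminant -1240/891, complex-conjugate roots (4/9) + ((1/99)*sqrt(3410))*i and (4/9) - ((1/99)*sqrt(3410))*i; poles of order 2, moduli (1/11)*sqrt(66) and (1/11)*sqrt(66).
The radius of convergence is the smallest modulus among the singular points: (1/11)*sqrt(66).


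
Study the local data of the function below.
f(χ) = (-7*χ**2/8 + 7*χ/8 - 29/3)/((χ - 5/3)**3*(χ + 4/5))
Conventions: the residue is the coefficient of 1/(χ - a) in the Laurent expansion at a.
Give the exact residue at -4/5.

The residue is 73755/101306.

At the order-1 pole -4/5 set g(χ) = (χ - (-4/5))*f(χ) = (-7*χ**2/8 + 7*χ/8 - 29/3)/(χ - 5/3)**3.
Simple pole: residue = g(a) at a = -4/5, which is 73755/101306.


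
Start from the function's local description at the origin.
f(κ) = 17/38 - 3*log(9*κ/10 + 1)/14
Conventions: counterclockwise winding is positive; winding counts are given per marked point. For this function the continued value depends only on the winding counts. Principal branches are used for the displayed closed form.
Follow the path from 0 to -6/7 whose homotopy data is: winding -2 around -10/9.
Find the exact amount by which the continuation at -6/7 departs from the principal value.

Continued minus principal equals (6/7)*pi*i.

The rational part is single-valued and drops out of the difference; each branch term changes only by its own monodromy.
(-3/14)*log(1 - κ/(-10/9)): each positive loop around -10/9 adds 2*pi*i to the log, so winding -2 contributes (-3/14)*(-2)*2*pi*i = (6/7)*pi*i.
Summing the contributions at κ = -6/7 gives (6/7)*pi*i.


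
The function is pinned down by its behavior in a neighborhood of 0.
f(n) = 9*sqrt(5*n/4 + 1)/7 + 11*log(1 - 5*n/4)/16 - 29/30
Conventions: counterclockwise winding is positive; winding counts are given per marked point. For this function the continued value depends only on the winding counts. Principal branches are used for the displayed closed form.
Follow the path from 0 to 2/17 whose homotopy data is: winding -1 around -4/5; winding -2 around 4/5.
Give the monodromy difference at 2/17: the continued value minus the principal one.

Continued minus principal equals (-(9/119)*sqrt(1326)) - ((11/4)*pi)*i.

The rational part is single-valued and drops out of the difference; each branch term changes only by its own monodromy.
(9/7)*sqrt(1 - n/(-4/5)): winding -1 is odd, the square root flips sign, contributing -2*(9/7)*sqrt(1 - (2/17)/(-4/5)) = -2*(9/7)*sqrt(39/34) = -(9/119)*sqrt(1326).
(11/16)*log(1 - n/(4/5)): each positive loop around 4/5 adds 2*pi*i to the log, so winding -2 contributes (11/16)*(-2)*2*pi*i = -(11/4)*pi*i.
Summing the contributions at n = 2/17 gives (-(9/119)*sqrt(1326)) - ((11/4)*pi)*i.


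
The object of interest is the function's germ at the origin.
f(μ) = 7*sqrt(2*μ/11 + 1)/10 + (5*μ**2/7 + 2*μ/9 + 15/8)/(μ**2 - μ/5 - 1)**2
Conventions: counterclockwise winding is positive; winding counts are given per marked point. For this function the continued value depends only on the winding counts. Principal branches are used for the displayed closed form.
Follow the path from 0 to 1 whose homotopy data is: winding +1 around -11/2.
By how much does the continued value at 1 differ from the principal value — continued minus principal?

The rational part is single-valued and drops out of the difference; each branch term changes only by its own monodromy.
(7/10)*sqrt(1 - μ/(-11/2)): winding +1 is odd, the square root flips sign, contributing -2*(7/10)*sqrt(1 - (1)/(-11/2)) = -2*(7/10)*sqrt(13/11) = -(7/55)*sqrt(143).
Summing the contributions at μ = 1 gives -(7/55)*sqrt(143).

Continued minus principal equals -(7/55)*sqrt(143).


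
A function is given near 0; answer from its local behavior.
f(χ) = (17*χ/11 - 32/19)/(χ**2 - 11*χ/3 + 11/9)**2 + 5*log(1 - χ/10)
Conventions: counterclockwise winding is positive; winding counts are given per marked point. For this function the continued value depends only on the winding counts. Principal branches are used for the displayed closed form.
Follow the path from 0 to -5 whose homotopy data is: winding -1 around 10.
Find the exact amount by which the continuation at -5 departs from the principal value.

The rational part is single-valued and drops out of the difference; each branch term changes only by its own monodromy.
(5)*log(1 - χ/(10)): each positive loop around 10 adds 2*pi*i to the log, so winding -1 contributes (5)*(-1)*2*pi*i = -(10)*pi*i.
Summing the contributions at χ = -5 gives -(10)*pi*i.

Continued minus principal equals -(10)*pi*i.


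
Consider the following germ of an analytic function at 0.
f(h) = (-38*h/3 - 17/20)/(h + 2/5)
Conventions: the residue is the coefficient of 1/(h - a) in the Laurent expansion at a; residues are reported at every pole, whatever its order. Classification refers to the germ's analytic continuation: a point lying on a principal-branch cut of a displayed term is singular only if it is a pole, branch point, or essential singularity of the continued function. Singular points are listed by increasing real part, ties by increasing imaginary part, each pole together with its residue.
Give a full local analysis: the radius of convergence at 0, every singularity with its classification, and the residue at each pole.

Denominator factor (h + 2/5): pole of order 1 at -2/5, modulus 2/5.
The radius of convergence is the smallest modulus among the singular points: 2/5.
At the order-1 pole -2/5 set g(h) = (h - (-2/5))*f(h) = -38*h/3 - 17/20.
Simple pole: residue = g(a) at a = -2/5, which is 253/60.

Radius of convergence at 0: 2/5.
At -2/5: a pole of order 1; residue 253/60.


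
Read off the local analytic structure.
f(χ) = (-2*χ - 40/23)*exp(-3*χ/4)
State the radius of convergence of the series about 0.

The factor exp(-3*χ/4) is entire and contributes no finite singular point.
The polynomial part has no poles.
No finite singular points: the Taylor series at 0 converges everywhere.

The radius of convergence is infinite.


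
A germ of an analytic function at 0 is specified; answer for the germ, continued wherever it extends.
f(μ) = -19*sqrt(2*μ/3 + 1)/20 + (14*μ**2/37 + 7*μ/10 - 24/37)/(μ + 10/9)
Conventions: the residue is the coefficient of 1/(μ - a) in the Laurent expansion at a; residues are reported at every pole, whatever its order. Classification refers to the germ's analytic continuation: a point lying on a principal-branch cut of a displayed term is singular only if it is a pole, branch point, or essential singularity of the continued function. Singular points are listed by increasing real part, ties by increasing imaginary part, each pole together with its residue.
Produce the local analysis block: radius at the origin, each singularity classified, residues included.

Radius of convergence at 0: 10/9.
At -3/2: an algebraic (square-root) branch point.
At -10/9: a pole of order 1; residue -2875/2997.

Denominator factor (μ + 10/9): pole of order 1 at -10/9, modulus 10/9.
Branch term (-19/20)*sqrt(1 - μ/(-3/2)): its argument vanishes at μ = -3/2, a square-root branch point, modulus 3/2.
The radius of convergence is the smallest modulus among the singular points: 10/9.
The branch term is analytic at -10/9 and contributes nothing to the residue; only the rational part matters.
At the order-1 pole -10/9 set g(μ) = (μ - (-10/9))*(rational part) = 14*μ**2/37 + 7*μ/10 - 24/37.
Simple pole: residue = g(a) at a = -10/9, which is -2875/2997.
List the singular points by increasing real part (a conjugate pair: the negative imaginary part first).


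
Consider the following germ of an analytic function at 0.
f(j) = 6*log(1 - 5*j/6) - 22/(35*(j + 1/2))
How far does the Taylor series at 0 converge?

The radius of convergence is 1/2.

Denominator factor (j + 1/2): pole of order 1 at -1/2, modulus 1/2.
Branch term (6)*log(1 - j/(6/5)): its argument vanishes at j = 6/5, a logarithmic branch point, modulus 6/5.
The radius of convergence is the smallest modulus among the singular points: 1/2.


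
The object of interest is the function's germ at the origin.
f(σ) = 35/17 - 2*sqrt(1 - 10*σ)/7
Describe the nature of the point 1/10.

The point is an algebraic (square-root) branch point.

The term (-2/7)*sqrt(1 - σ/(1/10)) has argument 1 - 1/10/(1/10) = 0 at 1/10: a square-root (algebraic, two-sheeted) branch point; the remaining terms are analytic or single-valued there.


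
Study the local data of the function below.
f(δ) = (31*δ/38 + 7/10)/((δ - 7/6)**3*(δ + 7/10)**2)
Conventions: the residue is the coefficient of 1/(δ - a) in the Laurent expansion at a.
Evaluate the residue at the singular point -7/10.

At the order-2 pole -7/10 set g(δ) = (δ - (-7/10))^2*f(δ) = (31*δ/38 + 7/10)/(δ - 7/6)**3.
Order-2 pole: residue = g'(a); g'(-7/10) = -1049625/6673408, so the residue is -1049625/6673408.

The residue is -1049625/6673408.


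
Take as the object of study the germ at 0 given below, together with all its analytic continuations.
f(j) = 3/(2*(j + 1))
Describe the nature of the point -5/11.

Denominator factors: j + 1 = 6/11 at j = -5/11 — none vanishes.
So the germ continues analytically to -5/11.

The point is a regular point.


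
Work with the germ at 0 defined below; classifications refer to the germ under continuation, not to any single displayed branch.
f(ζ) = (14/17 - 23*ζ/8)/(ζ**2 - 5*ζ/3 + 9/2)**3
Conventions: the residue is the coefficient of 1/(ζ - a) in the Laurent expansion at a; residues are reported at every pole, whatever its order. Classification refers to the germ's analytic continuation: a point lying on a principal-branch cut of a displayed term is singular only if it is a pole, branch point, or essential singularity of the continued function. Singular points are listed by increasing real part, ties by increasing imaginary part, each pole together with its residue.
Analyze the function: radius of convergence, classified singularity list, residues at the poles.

Radius of convergence at 0: (3/2)*sqrt(2).
At (5/6) - ((1/6)*sqrt(137))*i: a pole of order 3; residue -((311769/349704008)*sqrt(137))*i.
At (5/6) + ((1/6)*sqrt(137))*i: a pole of order 3; residue ((311769/349704008)*sqrt(137))*i.

Denominator factor (ζ**2 - 5*ζ/3 + 9/2)^3: discriminant -137/9, complex-conjugate roots (5/6) + ((1/6)*sqrt(137))*i and (5/6) - ((1/6)*sqrt(137))*i; poles of order 3, moduli (3/2)*sqrt(2) and (3/2)*sqrt(2).
The radius of convergence is the smallest modulus among the singular points: (3/2)*sqrt(2).
The factor ζ**2 - 5*ζ/3 + 9/2 splits as (ζ - a)(ζ - a') with a = (5/6) - ((1/6)*sqrt(137))*i, a' = (5/6) + ((1/6)*sqrt(137))*i. At the order-3 pole a set g(ζ) = (ζ - a)^3*f(ζ) = [14/17 - 23*ζ/8] / (ζ - a')^3.
Order-3 pole: residue = g''(a)/2; g''((5/6) - ((1/6)*sqrt(137))*i) = -((311769/174852004)*sqrt(137))*i, so the residue is -((311769/349704008)*sqrt(137))*i.
The factor ζ**2 - 5*ζ/3 + 9/2 splits as (ζ - a)(ζ - a') with a = (5/6) + ((1/6)*sqrt(137))*i, a' = (5/6) - ((1/6)*sqrt(137))*i. At the order-3 pole a set g(ζ) = (ζ - a)^3*f(ζ) = [14/17 - 23*ζ/8] / (ζ - a')^3.
Order-3 pole: residue = g''(a)/2; g''((5/6) + ((1/6)*sqrt(137))*i) = ((311769/174852004)*sqrt(137))*i, so the residue is ((311769/349704008)*sqrt(137))*i.
List the singular points by increasing real part (a conjugate pair: the negative imaginary part first).


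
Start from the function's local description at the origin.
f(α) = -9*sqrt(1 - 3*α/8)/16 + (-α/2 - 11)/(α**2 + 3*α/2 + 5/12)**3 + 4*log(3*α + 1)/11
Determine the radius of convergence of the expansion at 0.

The radius of convergence is 1/3.

Denominator factor (α**2 + 3*α/2 + 5/12)^3: discriminant 7/12, real irrational roots -3/4 + (1/12)*sqrt(21) and -3/4 - (1/12)*sqrt(21); poles of order 3, moduli 3/4 - (1/12)*sqrt(21) and 3/4 + (1/12)*sqrt(21).
Branch term (-9/16)*sqrt(1 - α/(8/3)): its argument vanishes at α = 8/3, a square-root branch point, modulus 8/3.
Branch term (4/11)*log(1 - α/(-1/3)): its argument vanishes at α = -1/3, a logarithmic branch point, modulus 1/3.
The radius of convergence is the smallest modulus among the singular points: 1/3.


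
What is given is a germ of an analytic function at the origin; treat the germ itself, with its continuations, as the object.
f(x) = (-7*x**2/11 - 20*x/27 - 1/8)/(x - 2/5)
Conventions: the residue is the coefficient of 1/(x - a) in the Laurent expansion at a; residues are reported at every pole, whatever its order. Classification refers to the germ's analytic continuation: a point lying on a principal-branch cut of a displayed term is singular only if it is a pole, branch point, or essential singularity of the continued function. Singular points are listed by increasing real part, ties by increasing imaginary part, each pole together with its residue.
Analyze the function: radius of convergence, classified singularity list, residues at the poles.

Radius of convergence at 0: 2/5.
At 2/5: a pole of order 1; residue -31073/59400.

Denominator factor (x - 2/5): pole of order 1 at 2/5, modulus 2/5.
The radius of convergence is the smallest modulus among the singular points: 2/5.
At the order-1 pole 2/5 set g(x) = (x - (2/5))*f(x) = -7*x**2/11 - 20*x/27 - 1/8.
Simple pole: residue = g(a) at a = 2/5, which is -31073/59400.


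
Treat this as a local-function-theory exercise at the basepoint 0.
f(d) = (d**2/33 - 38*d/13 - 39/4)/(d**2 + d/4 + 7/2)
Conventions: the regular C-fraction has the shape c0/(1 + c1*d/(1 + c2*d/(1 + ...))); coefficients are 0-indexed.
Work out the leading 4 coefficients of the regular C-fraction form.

The regular C-fraction coefficients are [-39/14, -1621/7098, 4714500/3013439, -238833262837/189144561375].

Taylor coefficients (expand at 0): a_0 = -39/14, a_1 = -1621/2548, a_2 = 1000621/1177176, a_3 = 1994987/16480464.
c0 = a_0 = -39/14. Peel one level at a time: if S = 1 + c*d/S' with S'(0) = 1, then c is the d-coefficient of S and S' = c*d/(S - 1).
S_1 = c0/f = 1 + (-1621/7098)*d + (112250/314171)*d^2 + ...; c1 = -1621/7098.
S_2 = c1*d/(S_1 - 1) = 1 + (4714500/3013439)*d + (5652858292/2861501049)*d^2 + ...; c2 = 4714500/3013439.
S_3 = c2*d/(S_2 - 1) = 1 + (-238833262837/189144561375)*d + ...; c3 = -238833262837/189144561375.


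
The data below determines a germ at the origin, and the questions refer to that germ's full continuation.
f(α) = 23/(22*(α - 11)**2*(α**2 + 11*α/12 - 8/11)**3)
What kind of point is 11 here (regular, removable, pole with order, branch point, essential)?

The point is a pole of order 2.

The denominator factor α - 11 vanishes at 11 and appears to the power 2; the numerator there equals 23/22, nonzero, and no other factor vanishes.
Hence a pole whose order is the multiplicity, 2.


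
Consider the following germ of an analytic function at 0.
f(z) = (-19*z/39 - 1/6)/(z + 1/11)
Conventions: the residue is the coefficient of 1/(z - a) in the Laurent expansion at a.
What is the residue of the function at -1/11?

At the order-1 pole -1/11 set g(z) = (z - (-1/11))*f(z) = -19*z/39 - 1/6.
Simple pole: residue = g(a) at a = -1/11, which is -35/286.

The residue is -35/286.


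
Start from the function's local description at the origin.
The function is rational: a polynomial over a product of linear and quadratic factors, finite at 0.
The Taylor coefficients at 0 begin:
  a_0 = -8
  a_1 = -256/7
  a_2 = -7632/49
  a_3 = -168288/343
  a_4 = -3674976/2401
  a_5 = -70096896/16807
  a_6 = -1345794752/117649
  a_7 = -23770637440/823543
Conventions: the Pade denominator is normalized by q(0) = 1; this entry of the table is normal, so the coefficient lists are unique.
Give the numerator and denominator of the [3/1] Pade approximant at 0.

The Pade approximant has numerator coefficients [-8, -20360/1753, -73040/1753, -8304/1753]; denominator coefficients [1, -38281/12271].

Taylor coefficients needed (read off): a_0 = -8, a_1 = -256/7, a_2 = -7632/49, a_3 = -168288/343, a_4 = -3674976/2401.
Write the denominator as Q(h) = 1 + q1*h. Requiring Q*f - P = O(h^5) with deg P <= 3 kills the coefficients of h^4..h^4 in Q*f:
  h^4: a_4 + q1*a_3 = 0, i.e. -3674976/2401 + (-168288/343)*q1 = 0.
Solving this linear system: q1 = -38281/12271.
The numerator is Q*f truncated at degree 3: P0 = a_0 = -8; P1 = a_1 + q1*a_0 = -20360/1753; P2 = a_2 + q1*a_1 = -73040/1753; P3 = a_3 + q1*a_2 = -8304/1753.


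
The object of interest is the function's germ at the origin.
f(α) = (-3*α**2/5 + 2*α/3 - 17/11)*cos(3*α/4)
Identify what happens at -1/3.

The point is a regular point.

There is no denominator, hence no pole anywhere.
The factor cos(3*α/4) is entire.
So the germ continues analytically to -1/3.


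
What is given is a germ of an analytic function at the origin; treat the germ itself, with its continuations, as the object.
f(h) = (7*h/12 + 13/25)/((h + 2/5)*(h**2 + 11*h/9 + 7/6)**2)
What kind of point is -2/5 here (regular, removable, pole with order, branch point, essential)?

The point is a pole of order 1.

The denominator factor h + 2/5 vanishes at -2/5 and appears to the power 1; the numerator there equals 43/150, nonzero, and no other factor vanishes.
Hence a pole whose order is the multiplicity, 1.


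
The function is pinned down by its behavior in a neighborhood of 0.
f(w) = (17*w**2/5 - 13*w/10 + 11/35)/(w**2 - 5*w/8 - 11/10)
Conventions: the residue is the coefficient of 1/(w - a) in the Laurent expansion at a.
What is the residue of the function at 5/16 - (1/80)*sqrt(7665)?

The residue is 33/80 - (32197/1430800)*sqrt(7665).

The factor w**2 - 5*w/8 - 11/10 splits as (w - a)(w - a') with a = 5/16 - (1/80)*sqrt(7665), a' = 5/16 + (1/80)*sqrt(7665). At the order-1 pole a set g(w) = (w - a)*f(w) = [17*w**2/5 - 13*w/10 + 11/35] / (w - a').
Simple pole: residue = g(a) at a = 5/16 - (1/80)*sqrt(7665), which is 33/80 - (32197/1430800)*sqrt(7665).


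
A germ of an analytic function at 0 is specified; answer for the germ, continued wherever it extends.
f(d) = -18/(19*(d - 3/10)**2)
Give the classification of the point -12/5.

The point is a regular point.

Denominator factors: d - 3/10 = -27/10 at d = -12/5 — none vanishes.
So the germ continues analytically to -12/5.


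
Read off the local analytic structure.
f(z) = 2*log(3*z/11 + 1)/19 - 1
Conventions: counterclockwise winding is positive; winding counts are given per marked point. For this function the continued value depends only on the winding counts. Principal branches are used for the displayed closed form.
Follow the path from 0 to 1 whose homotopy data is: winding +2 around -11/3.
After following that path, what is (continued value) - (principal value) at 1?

Continued minus principal equals (8/19)*pi*i.

The rational part is single-valued and drops out of the difference; each branch term changes only by its own monodromy.
(2/19)*log(1 - z/(-11/3)): each positive loop around -11/3 adds 2*pi*i to the log, so winding +2 contributes (2/19)*(2)*2*pi*i = (8/19)*pi*i.
Summing the contributions at z = 1 gives (8/19)*pi*i.


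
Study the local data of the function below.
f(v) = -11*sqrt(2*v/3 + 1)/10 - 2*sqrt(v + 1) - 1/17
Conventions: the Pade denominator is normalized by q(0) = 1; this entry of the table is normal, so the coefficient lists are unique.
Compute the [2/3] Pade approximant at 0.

Taylor coefficients needed (expand at 0): a_0 = -537/170, a_1 = -41/30, a_2 = 14/45, a_3 = -157/1080, a_4 = 449/5184, a_5 = -9121/155520.
Write the denominator as Q(v) = 1 + q1*v + q2*v^2 + q3*v^3. Requiring Q*f - P = O(v^6) with deg P <= 2 kills the coefficients of v^3..v^5 in Q*f:
  v^3: a_3 + q1*a_2 + q2*a_1 + q3*a_0 = 0, i.e. -157/1080 + (14/45)*q1 + (-41/30)*q2 + (-537/170)*q3 = 0.
  v^4: a_4 + q1*a_3 + q2*a_2 + q3*a_1 = 0, i.e. 449/5184 + (-157/1080)*q1 + (14/45)*q2 + (-41/30)*q3 = 0.
  v^5: a_5 + q1*a_4 + q2*a_3 + q3*a_2 = 0, i.e. -9121/155520 + (449/5184)*q1 + (-157/1080)*q2 + (14/45)*q3 = 0.
Solving this linear system: q1 = 360578009/412270260, q2 = 116177987/1099387360, q3 = -166237747/29683458720.
The numerator is Q*f truncated at degree 2: P0 = a_0 = -537/170; P1 = a_1 + q1*a_0 = -289414514573/70085944200; P2 = a_2 + q1*a_1 + q2*a_0 = -409752561199/336412532160.

The Pade approximant has numerator coefficients [-537/170, -289414514573/70085944200, -409752561199/336412532160]; denominator coefficients [1, 360578009/412270260, 116177987/1099387360, -166237747/29683458720].


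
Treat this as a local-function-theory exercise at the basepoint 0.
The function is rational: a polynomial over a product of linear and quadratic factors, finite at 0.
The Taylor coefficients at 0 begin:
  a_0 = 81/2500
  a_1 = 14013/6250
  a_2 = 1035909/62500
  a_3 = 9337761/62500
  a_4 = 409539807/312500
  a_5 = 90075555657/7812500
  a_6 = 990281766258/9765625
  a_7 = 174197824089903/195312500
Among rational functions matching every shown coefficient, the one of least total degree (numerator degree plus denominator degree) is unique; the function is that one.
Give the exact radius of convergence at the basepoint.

No rational of total degree below 6 reproduces all 8 coefficients; solving the [1/5] Pade equations on them gives f(w) = (31*w/6 + 1/12)/((w + 5/3)**3*(w**2 - 5*w + 5/9)), whose expansion matches every shown term.
Denominator factor (w**2 - 5*w + 5/9): discriminant 205/9, real irrational roots 5/2 + (1/6)*sqrt(205) and 5/2 - (1/6)*sqrt(205); poles of order 1, moduli 5/2 + (1/6)*sqrt(205) and 5/2 - (1/6)*sqrt(205).
Denominator factor (w + 5/3)^3: pole of order 3 at -5/3, modulus 5/3.
The radius of convergence is the smallest modulus among the singular points: 5/2 - (1/6)*sqrt(205).

The radius of convergence is 5/2 - (1/6)*sqrt(205).


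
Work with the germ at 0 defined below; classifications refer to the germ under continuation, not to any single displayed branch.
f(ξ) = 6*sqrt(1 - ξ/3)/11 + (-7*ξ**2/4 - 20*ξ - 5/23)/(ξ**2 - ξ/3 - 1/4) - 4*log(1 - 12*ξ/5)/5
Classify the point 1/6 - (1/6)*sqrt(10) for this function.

The point is a pole of order 1.

The denominator factor ξ**2 - ξ/3 - 1/4 vanishes at 1/6 - (1/6)*sqrt(10) and appears to the power 1; the numerator there equals -13531/3312 + (247/72)*sqrt(10), nonzero, and no other factor vanishes.
The branch terms are analytic at this point.
Hence a pole whose order is the multiplicity, 1.


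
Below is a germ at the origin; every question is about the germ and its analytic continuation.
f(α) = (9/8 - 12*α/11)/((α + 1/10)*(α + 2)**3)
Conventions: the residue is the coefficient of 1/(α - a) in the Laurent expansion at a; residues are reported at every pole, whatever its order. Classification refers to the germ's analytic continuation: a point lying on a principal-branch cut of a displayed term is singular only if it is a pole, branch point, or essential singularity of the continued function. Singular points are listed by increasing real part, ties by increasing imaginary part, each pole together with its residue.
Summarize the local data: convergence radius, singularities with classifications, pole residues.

Denominator factor (α + 1/10): pole of order 1 at -1/10, modulus 1/10.
Denominator factor (α + 2)^3: pole of order 3 at -2, modulus 2.
The radius of convergence is the smallest modulus among the singular points: 1/10.
At the order-3 pole -2 set g(α) = (α - (-2))^3*f(α) = (9/8 - 12*α/11)/(α + 1/10).
Order-3 pole: residue = g''(a)/2; g''(-2) = -27150/75449, so the residue is -13575/75449.
At the order-1 pole -1/10 set g(α) = (α - (-1/10))*f(α) = (9/8 - 12*α/11)/(α + 2)**3.
Simple pole: residue = g(a) at a = -1/10, which is 13575/75449.
List the singular points by increasing real part (a conjugate pair: the negative imaginary part first).

Radius of convergence at 0: 1/10.
At -2: a pole of order 3; residue -13575/75449.
At -1/10: a pole of order 1; residue 13575/75449.


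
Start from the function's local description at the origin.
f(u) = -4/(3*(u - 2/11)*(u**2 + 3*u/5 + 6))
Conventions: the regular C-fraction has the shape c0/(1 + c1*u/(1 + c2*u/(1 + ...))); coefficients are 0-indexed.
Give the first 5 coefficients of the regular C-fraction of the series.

The regular C-fraction coefficients are [11/9, -27/5, -23/324, -17291/7452, 980100/397693].

Taylor coefficients (expand at 0): a_0 = 11/9, a_1 = 33/5, a_2 = 97493/2700, a_3 = 2681591/13500, a_4 = 884947679/810000.
c0 = a_0 = 11/9. Peel one level at a time: if S = 1 + c*u/S' with S'(0) = 1, then c is the u-coefficient of S and S' = c*u/(S - 1).
S_1 = c0/f = 1 + (-27/5)*u + (-23/60)*u^2 + ...; c1 = -27/5.
S_2 = c1*u/(S_1 - 1) = 1 + (-23/324)*u + (-17291/104976)*u^2 + ...; c2 = -23/324.
S_3 = c2*u/(S_2 - 1) = 1 + (-17291/7452)*u + (3025/529)*u^2 + ...; c3 = -17291/7452.
S_4 = c3*u/(S_3 - 1) = 1 + (980100/397693)*u + ...; c4 = 980100/397693.


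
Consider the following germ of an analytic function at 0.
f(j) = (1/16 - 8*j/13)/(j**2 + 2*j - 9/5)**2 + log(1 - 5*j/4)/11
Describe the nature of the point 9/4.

The point is a regular point.

Denominator factors: j**2 + 2*j - 9/5 = 621/80 at j = 9/4 — none vanishes.
Branch term log(1 - j/(4/5)): argument at 9/4 is -29/16, nonzero, so 9/4 is not its branch point (a point on a principal cut is still regular for the continued germ).
So the germ continues analytically to 9/4.


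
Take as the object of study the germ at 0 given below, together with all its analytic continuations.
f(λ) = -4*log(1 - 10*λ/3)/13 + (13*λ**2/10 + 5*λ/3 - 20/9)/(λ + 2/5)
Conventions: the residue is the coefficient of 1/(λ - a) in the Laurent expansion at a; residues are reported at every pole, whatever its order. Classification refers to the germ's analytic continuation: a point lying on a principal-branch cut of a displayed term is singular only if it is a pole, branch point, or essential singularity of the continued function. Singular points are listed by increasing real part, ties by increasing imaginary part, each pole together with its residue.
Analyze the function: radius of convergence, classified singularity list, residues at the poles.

Radius of convergence at 0: 3/10.
At -2/5: a pole of order 1; residue -3016/1125.
At 3/10: a logarithmic branch point.

Denominator factor (λ + 2/5): pole of order 1 at -2/5, modulus 2/5.
Branch term (-4/13)*log(1 - λ/(3/10)): its argument vanishes at λ = 3/10, a logarithmic branch point, modulus 3/10.
The radius of convergence is the smallest modulus among the singular points: 3/10.
The branch term is analytic at -2/5 and contributes nothing to the residue; only the rational part matters.
At the order-1 pole -2/5 set g(λ) = (λ - (-2/5))*(rational part) = 13*λ**2/10 + 5*λ/3 - 20/9.
Simple pole: residue = g(a) at a = -2/5, which is -3016/1125.
List the singular points by increasing real part (a conjugate pair: the negative imaginary part first).


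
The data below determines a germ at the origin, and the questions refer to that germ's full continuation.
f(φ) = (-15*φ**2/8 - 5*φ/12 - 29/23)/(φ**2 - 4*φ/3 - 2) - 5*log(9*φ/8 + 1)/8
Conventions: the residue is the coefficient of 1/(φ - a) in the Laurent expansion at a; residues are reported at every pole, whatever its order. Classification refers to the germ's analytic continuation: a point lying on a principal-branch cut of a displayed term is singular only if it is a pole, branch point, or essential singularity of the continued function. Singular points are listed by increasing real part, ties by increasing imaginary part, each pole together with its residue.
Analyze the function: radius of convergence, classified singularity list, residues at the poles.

Denominator factor (φ**2 - 4*φ/3 - 2): discriminant 88/9, real irrational roots 2/3 + (1/3)*sqrt(22) and 2/3 - (1/3)*sqrt(22); poles of order 1, moduli 2/3 + (1/3)*sqrt(22) and -2/3 + (1/3)*sqrt(22).
Branch term (-5/8)*log(1 - φ/(-8/9)): its argument vanishes at φ = -8/9, a logarithmic branch point, modulus 8/9.
The radius of convergence is the smallest modulus among the singular points: 8/9.
The branch term is analytic at 2/3 - (1/3)*sqrt(22) and contributes nothing to the residue; only the rational part matters.
The factor φ**2 - 4*φ/3 - 2 splits as (φ - a)(φ - a') with a = 2/3 - (1/3)*sqrt(22), a' = 2/3 + (1/3)*sqrt(22). At the order-1 pole a set g(φ) = (φ - a)*(rational part) = [-15*φ**2/8 - 5*φ/12 - 29/23] / (φ - a').
Simple pole: residue = g(a) at a = 2/3 - (1/3)*sqrt(22), which is -35/24 + (5759/12144)*sqrt(22).
The branch term is analytic at 2/3 + (1/3)*sqrt(22) and contributes nothing to the residue; only the rational part matters.
The factor φ**2 - 4*φ/3 - 2 splits as (φ - a)(φ - a') with a = 2/3 + (1/3)*sqrt(22), a' = 2/3 - (1/3)*sqrt(22). At the order-1 pole a set g(φ) = (φ - a)*(rational part) = [-15*φ**2/8 - 5*φ/12 - 29/23] / (φ - a').
Simple pole: residue = g(a) at a = 2/3 + (1/3)*sqrt(22), which is -35/24 - (5759/12144)*sqrt(22).
List the singular points by increasing real part (a conjugate pair: the negative imaginary part first).

Radius of convergence at 0: 8/9.
At 2/3 - (1/3)*sqrt(22): a pole of order 1; residue -35/24 + (5759/12144)*sqrt(22).
At -8/9: a logarithmic branch point.
At 2/3 + (1/3)*sqrt(22): a pole of order 1; residue -35/24 - (5759/12144)*sqrt(22).


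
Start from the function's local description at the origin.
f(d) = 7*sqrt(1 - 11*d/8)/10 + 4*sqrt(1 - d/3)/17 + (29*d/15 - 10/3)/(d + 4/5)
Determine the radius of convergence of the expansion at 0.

Denominator factor (d + 4/5): pole of order 1 at -4/5, modulus 4/5.
Branch term (4/17)*sqrt(1 - d/(3)): its argument vanishes at d = 3, a square-root branch point, modulus 3.
Branch term (7/10)*sqrt(1 - d/(8/11)): its argument vanishes at d = 8/11, a square-root branch point, modulus 8/11.
The radius of convergence is the smallest modulus among the singular points: 8/11.

The radius of convergence is 8/11.


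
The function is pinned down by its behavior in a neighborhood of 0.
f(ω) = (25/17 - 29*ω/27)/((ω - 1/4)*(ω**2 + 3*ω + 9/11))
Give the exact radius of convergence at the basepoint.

Denominator factor (ω - 1/4): pole of order 1 at 1/4, modulus 1/4.
Denominator factor (ω**2 + 3*ω + 9/11): discriminant 63/11, real irrational roots -3/2 + (3/22)*sqrt(77) and -3/2 - (3/22)*sqrt(77); poles of order 1, moduli 3/2 - (3/22)*sqrt(77) and 3/2 + (3/22)*sqrt(77).
The radius of convergence is the smallest modulus among the singular points: 1/4.

The radius of convergence is 1/4.


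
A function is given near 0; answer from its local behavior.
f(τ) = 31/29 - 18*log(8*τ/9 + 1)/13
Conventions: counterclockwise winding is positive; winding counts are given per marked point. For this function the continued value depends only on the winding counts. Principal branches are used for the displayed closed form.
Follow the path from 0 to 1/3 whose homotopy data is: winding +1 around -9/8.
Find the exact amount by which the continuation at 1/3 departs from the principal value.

The rational part is single-valued and drops out of the difference; each branch term changes only by its own monodromy.
(-18/13)*log(1 - τ/(-9/8)): each positive loop around -9/8 adds 2*pi*i to the log, so winding +1 contributes (-18/13)*(1)*2*pi*i = -(36/13)*pi*i.
Summing the contributions at τ = 1/3 gives -(36/13)*pi*i.

Continued minus principal equals -(36/13)*pi*i.
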